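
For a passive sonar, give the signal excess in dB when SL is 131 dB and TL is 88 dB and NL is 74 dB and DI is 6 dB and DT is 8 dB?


SE = SL - TL - NL + DI - DT = 131 - 88 - 74 + 6 - 8 = -33

-33 dB


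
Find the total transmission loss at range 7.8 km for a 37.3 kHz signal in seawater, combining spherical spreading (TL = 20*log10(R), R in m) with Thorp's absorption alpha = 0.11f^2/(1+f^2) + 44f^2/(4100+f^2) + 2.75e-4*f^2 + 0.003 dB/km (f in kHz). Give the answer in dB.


Step 1 (Thorp): alpha = 0.11*1391.29/(1+1391.29) + 44*1391.29/(4100+1391.29) + 2.75e-4*1391.29 + 0.003 = 11.6435 dB/km
Step 2: TL_spread = 20*log10(7800) = 77.84 dB
Step 3: TL_abs = alpha*R = 11.6435 * 7.8 = 90.82 dB
Step 4: TL_total = 77.84 + 90.82 = 168.66

168.66 dB


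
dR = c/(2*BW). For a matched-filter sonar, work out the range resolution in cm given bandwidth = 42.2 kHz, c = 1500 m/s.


dR = c/(2*BW) = 1500 / (2 * 42.2e3) = 0.0178 m = 1.78 cm

1.78 cm


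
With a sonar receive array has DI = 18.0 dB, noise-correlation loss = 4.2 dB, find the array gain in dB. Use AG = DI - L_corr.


AG = DI - L_corr = 18.0 - 4.2 = 13.8

13.8 dB


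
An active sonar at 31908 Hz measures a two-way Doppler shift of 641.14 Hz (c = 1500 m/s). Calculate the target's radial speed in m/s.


15.07 m/s


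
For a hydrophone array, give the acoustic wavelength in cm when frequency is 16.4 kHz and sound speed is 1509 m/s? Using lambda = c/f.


lambda = c/f = 1509 / 16400 = 0.092 m = 9.2 cm

9.2 cm


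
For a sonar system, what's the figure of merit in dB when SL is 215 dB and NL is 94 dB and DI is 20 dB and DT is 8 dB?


FOM = SL - NL + DI - DT = 215 - 94 + 20 - 8 = 133

133 dB


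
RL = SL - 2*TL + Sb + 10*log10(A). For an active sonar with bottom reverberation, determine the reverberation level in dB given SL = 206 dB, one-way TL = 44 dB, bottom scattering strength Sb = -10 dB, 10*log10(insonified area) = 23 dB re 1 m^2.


131 dB


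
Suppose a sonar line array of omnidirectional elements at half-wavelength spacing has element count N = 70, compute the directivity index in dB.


18.45 dB


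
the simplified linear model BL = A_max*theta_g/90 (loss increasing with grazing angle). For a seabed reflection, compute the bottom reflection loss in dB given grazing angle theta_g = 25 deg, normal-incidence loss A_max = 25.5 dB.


BL = A_max * theta_g / 90 = 25.5 * 25 / 90 = 7.08

7.08 dB


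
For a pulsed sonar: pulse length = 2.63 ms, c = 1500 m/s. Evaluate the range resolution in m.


dR = c*tau/2 = 1500 * 2.63e-3 / 2 = 1.9725

1.9725 m


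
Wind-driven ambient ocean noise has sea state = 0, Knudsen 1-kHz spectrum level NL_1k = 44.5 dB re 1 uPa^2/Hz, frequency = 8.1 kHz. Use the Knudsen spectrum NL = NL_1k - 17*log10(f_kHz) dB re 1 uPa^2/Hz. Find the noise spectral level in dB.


29.06 dB


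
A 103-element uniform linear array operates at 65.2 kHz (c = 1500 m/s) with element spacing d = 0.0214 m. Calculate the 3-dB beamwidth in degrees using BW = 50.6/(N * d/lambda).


Step 1: lambda = 1500/65200 = 0.02301 m
Step 2: d/lambda = 0.0214/0.02301 = 0.93
Step 3: BW = 50.6/(N * d/lambda) = 50.6/(103 * 0.93) = 0.53

0.53 deg


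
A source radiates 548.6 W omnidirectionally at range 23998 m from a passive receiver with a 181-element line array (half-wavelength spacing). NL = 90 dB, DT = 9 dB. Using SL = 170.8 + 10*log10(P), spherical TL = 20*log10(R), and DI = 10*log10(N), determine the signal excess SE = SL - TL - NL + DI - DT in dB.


Step 1: SL = 170.8 + 10*log10(548.6) = 198.19 dB
Step 2: TL = 20*log10(23998) = 87.6 dB
Step 3: DI = 10*log10(181) = 22.58 dB
Step 4: SE = SL - TL - NL + DI - DT = 198.19 - 87.6 - 90 + 22.58 - 9 = 34.17

34.17 dB


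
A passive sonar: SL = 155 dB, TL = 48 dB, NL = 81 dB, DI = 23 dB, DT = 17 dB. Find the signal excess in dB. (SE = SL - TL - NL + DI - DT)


32 dB


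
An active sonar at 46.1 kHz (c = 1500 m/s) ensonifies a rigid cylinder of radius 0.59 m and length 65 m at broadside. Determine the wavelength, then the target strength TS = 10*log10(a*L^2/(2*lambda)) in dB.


Step 1: lambda = c/f = 1500/46100 = 0.03254 m
Step 2: TS = 10*log10(a*L^2/(2*lambda)) = 10*log10(0.59*65^2/(2*0.03254)) = 45.83

45.83 dB


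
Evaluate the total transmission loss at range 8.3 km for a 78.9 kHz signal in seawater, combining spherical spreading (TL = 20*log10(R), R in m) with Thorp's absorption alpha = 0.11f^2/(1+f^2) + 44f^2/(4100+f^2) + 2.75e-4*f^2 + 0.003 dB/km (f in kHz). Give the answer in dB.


Step 1 (Thorp): alpha = 0.11*6225.21/(1+6225.21) + 44*6225.21/(4100+6225.21) + 2.75e-4*6225.21 + 0.003 = 28.3531 dB/km
Step 2: TL_spread = 20*log10(8300) = 78.38 dB
Step 3: TL_abs = alpha*R = 28.3531 * 8.3 = 235.33 dB
Step 4: TL_total = 78.38 + 235.33 = 313.71

313.71 dB


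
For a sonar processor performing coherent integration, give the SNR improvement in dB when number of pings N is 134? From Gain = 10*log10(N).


21.27 dB


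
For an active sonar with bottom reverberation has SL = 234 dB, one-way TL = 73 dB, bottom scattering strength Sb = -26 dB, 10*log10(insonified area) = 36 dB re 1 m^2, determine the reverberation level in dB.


RL = SL - 2*TL + Sb + 10*log10(A) = 234 - 2*73 + (-26) + 36 = 98

98 dB


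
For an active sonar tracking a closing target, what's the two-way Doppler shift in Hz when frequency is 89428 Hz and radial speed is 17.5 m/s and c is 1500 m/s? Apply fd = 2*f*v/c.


2086.65 Hz


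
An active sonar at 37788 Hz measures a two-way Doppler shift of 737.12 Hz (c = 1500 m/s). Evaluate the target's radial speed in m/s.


From fd = 2*f*v/c, v = c*fd/(2*f) = 1500 * 737.12 / (2*37788) = 14.63

14.63 m/s


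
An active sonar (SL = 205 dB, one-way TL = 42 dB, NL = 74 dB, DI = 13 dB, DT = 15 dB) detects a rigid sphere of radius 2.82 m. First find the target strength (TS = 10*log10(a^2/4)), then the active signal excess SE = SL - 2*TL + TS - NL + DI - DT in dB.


Step 1: TS = 10*log10(2.82^2/4) = 2.98 dB
Step 2: SE = SL - 2*TL + TS - NL + DI - DT = 205 - 2*42 + (2.98) - 74 + 13 - 15 = 47.98

47.98 dB


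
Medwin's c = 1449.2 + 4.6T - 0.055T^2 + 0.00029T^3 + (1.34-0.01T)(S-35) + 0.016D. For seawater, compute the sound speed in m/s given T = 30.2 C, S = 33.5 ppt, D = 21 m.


c = 1449.2 + 4.6*30.2 - 0.055*30.2^2 + 0.00029*30.2^3 + (1.34 - 0.01*30.2)*(33.5 - 35) + 0.016*21 = 1544.72

1544.72 m/s


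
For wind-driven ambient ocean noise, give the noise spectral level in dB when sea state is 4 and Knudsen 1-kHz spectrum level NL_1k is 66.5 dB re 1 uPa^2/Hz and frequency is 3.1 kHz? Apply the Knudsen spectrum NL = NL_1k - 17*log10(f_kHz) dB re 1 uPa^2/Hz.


NL = NL_1k - 17*log10(f_kHz) = 66.5 - 17*log10(3.1) = 66.5 - (8.35) = 58.15

58.15 dB


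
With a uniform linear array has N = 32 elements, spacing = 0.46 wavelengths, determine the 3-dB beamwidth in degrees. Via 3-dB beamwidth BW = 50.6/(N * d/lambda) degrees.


BW = 50.6 / (32 * 0.46) = 50.6 / 14.72 = 3.44

3.44 deg


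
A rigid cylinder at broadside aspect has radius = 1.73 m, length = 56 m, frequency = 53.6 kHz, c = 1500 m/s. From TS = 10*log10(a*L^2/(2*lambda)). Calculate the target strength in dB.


49.86 dB


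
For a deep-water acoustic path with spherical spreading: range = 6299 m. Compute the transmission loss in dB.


TL = 20*log10(6299) = 75.99

75.99 dB


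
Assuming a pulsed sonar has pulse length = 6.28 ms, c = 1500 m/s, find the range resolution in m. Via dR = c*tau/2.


dR = c*tau/2 = 1500 * 6.28e-3 / 2 = 4.71

4.71 m


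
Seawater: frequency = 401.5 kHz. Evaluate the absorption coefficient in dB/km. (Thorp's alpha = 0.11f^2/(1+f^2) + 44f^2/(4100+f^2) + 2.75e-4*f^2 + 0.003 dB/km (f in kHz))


f^2 = 161202.25
alpha = 0.11*161202.25/(1+161202.25) + 44*161202.25/(4100+161202.25) + 2.75e-4*161202.25 + 0.003 = 87.352

87.352 dB/km


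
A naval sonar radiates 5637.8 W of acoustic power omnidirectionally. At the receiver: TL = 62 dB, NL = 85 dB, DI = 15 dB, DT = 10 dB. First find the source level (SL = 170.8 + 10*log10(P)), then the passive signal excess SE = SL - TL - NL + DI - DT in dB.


Step 1: SL = 170.8 + 10*log10(5637.8) = 208.31 dB
Step 2: SE = SL - TL - NL + DI - DT = 208.31 - 62 - 85 + 15 - 10 = 66.31

66.31 dB


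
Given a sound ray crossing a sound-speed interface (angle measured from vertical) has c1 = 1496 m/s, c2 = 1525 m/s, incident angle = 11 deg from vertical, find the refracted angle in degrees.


11.22 deg


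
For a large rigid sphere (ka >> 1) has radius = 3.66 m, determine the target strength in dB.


TS = 10*log10(3.66^2 / 4) = 10*log10(3.3489) = 5.25

5.25 dB


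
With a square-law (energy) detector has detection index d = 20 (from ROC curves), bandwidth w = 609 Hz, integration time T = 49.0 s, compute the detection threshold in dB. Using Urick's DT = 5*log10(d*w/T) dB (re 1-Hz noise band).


DT = 5*log10(d*w/T) = 5*log10(20 * 609 / 49.0) = 5*log10(248.57) = 11.98

11.98 dB


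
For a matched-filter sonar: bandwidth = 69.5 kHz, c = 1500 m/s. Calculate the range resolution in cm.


dR = c/(2*BW) = 1500 / (2 * 69.5e3) = 0.0108 m = 1.08 cm

1.08 cm


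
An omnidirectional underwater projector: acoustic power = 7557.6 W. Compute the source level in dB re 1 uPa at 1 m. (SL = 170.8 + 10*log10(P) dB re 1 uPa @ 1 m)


209.58 dB


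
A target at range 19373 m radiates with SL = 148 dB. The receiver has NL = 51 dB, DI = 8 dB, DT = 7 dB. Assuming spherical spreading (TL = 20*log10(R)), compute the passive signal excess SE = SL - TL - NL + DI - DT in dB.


12.26 dB


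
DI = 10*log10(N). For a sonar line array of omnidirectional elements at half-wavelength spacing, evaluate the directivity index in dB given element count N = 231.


23.64 dB


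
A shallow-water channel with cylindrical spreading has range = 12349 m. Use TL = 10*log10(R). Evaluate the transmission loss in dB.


TL = 10*log10(12349) = 40.92

40.92 dB


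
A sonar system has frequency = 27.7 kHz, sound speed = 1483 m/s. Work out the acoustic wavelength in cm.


lambda = c/f = 1483 / 27700 = 0.0535 m = 5.35 cm

5.35 cm


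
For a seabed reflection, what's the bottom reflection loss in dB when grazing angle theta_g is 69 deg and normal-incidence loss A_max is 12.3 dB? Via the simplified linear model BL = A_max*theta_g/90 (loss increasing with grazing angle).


BL = A_max * theta_g / 90 = 12.3 * 69 / 90 = 9.43

9.43 dB


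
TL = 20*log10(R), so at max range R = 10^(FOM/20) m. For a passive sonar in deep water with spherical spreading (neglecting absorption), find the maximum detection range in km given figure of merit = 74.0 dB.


5.01 km


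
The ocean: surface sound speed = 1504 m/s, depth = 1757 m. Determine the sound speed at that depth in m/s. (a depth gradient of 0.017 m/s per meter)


c = 1504 + 0.017 * 1757 = 1533.869

1533.869 m/s


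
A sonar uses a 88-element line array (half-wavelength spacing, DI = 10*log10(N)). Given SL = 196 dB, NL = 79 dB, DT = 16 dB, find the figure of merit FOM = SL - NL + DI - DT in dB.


120.44 dB


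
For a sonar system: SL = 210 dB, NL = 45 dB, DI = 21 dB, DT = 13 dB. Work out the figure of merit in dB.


FOM = SL - NL + DI - DT = 210 - 45 + 21 - 13 = 173

173 dB


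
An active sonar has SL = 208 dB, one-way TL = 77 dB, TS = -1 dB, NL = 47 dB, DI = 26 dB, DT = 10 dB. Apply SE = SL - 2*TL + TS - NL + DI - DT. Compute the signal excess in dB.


22 dB


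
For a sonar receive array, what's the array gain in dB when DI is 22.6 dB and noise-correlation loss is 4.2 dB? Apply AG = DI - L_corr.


AG = DI - L_corr = 22.6 - 4.2 = 18.4

18.4 dB


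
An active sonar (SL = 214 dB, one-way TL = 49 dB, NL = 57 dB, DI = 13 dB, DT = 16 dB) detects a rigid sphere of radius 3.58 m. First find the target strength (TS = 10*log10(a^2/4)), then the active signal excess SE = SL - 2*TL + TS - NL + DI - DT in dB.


Step 1: TS = 10*log10(3.58^2/4) = 5.06 dB
Step 2: SE = SL - 2*TL + TS - NL + DI - DT = 214 - 2*49 + (5.06) - 57 + 13 - 16 = 61.06

61.06 dB


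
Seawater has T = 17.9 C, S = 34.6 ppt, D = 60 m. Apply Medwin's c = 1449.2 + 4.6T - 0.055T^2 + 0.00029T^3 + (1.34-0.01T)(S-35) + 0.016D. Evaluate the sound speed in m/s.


c = 1449.2 + 4.6*17.9 - 0.055*17.9^2 + 0.00029*17.9^3 + (1.34 - 0.01*17.9)*(34.6 - 35) + 0.016*60 = 1516.08

1516.08 m/s


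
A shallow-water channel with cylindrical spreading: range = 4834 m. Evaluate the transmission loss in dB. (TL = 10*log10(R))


TL = 10*log10(4834) = 36.84

36.84 dB


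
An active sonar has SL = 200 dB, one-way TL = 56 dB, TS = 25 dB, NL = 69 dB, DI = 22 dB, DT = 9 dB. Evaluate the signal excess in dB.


57 dB


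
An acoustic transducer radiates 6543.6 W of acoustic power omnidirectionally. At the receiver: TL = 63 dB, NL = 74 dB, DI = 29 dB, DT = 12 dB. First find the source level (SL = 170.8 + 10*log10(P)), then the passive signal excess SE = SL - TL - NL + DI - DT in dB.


Step 1: SL = 170.8 + 10*log10(6543.6) = 208.96 dB
Step 2: SE = SL - TL - NL + DI - DT = 208.96 - 63 - 74 + 29 - 12 = 88.96

88.96 dB


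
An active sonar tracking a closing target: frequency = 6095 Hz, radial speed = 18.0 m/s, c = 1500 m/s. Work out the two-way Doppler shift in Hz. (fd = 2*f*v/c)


fd = 2*f*v/c = 2 * 6095 * 18.0 / 1500 = 146.28

146.28 Hz


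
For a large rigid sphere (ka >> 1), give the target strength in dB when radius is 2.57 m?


2.18 dB


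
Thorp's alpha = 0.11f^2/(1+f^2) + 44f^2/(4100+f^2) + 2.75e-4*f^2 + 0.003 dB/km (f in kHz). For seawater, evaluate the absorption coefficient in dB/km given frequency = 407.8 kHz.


88.787 dB/km


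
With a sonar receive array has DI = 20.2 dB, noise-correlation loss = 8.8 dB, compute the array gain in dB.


11.4 dB


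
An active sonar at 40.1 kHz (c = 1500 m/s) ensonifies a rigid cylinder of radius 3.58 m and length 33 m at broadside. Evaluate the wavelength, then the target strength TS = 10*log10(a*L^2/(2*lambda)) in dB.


Step 1: lambda = c/f = 1500/40100 = 0.03741 m
Step 2: TS = 10*log10(a*L^2/(2*lambda)) = 10*log10(3.58*33^2/(2*0.03741)) = 47.17

47.17 dB


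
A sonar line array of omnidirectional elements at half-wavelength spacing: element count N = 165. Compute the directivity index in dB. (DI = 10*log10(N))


DI = 10*log10(165) = 22.17

22.17 dB


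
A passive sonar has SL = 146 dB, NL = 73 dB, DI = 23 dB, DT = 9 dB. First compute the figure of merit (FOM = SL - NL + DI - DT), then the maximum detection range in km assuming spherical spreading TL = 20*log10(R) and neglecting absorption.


Step 1: FOM = SL - NL + DI - DT = 146 - 73 + 23 - 9 = 87 dB
Step 2: at max range FOM = TL = 20*log10(R), so R = 10^(87/20) = 22387.21 m = 22.39 km

22.39 km


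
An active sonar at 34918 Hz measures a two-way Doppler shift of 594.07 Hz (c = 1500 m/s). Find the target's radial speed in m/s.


12.76 m/s


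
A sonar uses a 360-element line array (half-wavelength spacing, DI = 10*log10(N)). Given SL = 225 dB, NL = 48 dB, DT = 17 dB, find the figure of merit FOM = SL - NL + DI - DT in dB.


185.56 dB


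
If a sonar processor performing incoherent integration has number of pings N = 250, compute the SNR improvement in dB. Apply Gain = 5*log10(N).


Gain = 5*log10(250) = 11.99

11.99 dB


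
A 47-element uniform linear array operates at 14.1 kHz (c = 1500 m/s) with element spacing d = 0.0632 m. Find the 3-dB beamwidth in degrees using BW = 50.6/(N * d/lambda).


1.81 deg


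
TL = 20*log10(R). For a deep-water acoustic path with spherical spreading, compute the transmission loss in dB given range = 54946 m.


TL = 20*log10(54946) = 94.8

94.8 dB


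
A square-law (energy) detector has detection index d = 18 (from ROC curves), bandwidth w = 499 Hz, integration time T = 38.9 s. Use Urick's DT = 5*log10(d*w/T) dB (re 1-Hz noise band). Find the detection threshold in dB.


DT = 5*log10(d*w/T) = 5*log10(18 * 499 / 38.9) = 5*log10(230.9) = 11.82

11.82 dB


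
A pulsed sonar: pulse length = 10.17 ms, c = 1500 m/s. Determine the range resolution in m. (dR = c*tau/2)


dR = c*tau/2 = 1500 * 10.17e-3 / 2 = 7.6275

7.6275 m


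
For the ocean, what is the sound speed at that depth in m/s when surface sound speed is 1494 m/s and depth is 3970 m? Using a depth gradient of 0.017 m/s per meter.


c = 1494 + 0.017 * 3970 = 1561.49

1561.49 m/s


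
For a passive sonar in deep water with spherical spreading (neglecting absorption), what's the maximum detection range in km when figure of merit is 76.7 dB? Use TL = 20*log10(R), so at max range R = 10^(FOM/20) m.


At max range FOM = TL, so 20*log10(R) = 76.7
R = 10^(76.7/20) = 6839.12 m = 6.84 km

6.84 km


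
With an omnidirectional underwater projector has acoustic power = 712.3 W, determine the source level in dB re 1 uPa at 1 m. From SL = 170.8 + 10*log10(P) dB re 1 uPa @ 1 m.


199.33 dB


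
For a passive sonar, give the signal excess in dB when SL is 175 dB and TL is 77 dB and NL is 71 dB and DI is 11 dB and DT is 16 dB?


SE = SL - TL - NL + DI - DT = 175 - 77 - 71 + 11 - 16 = 22

22 dB


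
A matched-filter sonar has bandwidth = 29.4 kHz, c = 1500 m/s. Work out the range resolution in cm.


dR = c/(2*BW) = 1500 / (2 * 29.4e3) = 0.0255 m = 2.55 cm

2.55 cm


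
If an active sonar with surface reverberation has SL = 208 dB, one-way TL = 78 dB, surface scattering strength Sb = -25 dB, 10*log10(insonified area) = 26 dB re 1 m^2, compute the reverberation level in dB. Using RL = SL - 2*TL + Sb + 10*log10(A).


RL = SL - 2*TL + Sb + 10*log10(A) = 208 - 2*78 + (-25) + 26 = 53

53 dB


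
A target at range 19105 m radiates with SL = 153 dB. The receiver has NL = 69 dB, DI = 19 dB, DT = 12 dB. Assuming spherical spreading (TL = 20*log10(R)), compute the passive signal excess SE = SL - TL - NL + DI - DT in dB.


Step 1: TL = 20*log10(19105) = 85.62 dB
Step 2: SE = 153 - 85.62 - 69 + 19 - 12 = 5.38

5.38 dB


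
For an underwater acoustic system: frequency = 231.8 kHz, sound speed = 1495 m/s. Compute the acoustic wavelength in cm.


0.64 cm


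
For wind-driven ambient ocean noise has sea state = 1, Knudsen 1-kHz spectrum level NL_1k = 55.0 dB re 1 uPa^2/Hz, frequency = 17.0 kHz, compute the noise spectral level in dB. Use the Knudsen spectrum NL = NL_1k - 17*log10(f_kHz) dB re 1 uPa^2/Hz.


NL = NL_1k - 17*log10(f_kHz) = 55.0 - 17*log10(17.0) = 55.0 - (20.92) = 34.08

34.08 dB


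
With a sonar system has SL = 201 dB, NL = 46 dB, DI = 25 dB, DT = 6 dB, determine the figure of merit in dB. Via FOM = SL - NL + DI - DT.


FOM = SL - NL + DI - DT = 201 - 46 + 25 - 6 = 174

174 dB


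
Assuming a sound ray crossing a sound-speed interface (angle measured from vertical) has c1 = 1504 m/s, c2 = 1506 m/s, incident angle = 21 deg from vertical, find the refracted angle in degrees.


sin(theta2) = (c2/c1)*sin(theta1) = (1506/1504)*sin(21 deg) = 0.35884
theta2 = arcsin(0.35884) = 21.03

21.03 deg


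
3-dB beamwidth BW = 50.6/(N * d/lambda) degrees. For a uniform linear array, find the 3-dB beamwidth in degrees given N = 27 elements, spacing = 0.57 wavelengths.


BW = 50.6 / (27 * 0.57) = 50.6 / 15.39 = 3.29

3.29 deg


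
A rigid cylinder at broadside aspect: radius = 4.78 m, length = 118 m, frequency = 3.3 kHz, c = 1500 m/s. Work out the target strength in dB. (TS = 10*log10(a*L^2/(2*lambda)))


lambda = 1500/3300 = 0.45455 m
TS = 10*log10(4.78*118^2/(2*0.45455)) = 48.65

48.65 dB


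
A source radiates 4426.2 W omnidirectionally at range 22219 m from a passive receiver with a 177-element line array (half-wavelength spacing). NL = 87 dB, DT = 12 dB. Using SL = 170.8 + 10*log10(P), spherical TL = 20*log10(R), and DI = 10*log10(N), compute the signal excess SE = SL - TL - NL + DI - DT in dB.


Step 1: SL = 170.8 + 10*log10(4426.2) = 207.26 dB
Step 2: TL = 20*log10(22219) = 86.93 dB
Step 3: DI = 10*log10(177) = 22.48 dB
Step 4: SE = SL - TL - NL + DI - DT = 207.26 - 86.93 - 87 + 22.48 - 12 = 43.81

43.81 dB


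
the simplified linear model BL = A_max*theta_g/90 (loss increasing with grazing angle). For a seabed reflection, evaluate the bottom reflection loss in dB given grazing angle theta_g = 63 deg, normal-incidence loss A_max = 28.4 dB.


BL = A_max * theta_g / 90 = 28.4 * 63 / 90 = 19.88

19.88 dB


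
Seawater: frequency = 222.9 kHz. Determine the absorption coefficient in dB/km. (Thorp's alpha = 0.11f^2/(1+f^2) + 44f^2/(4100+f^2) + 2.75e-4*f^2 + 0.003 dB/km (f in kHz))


f^2 = 49684.41
alpha = 0.11*49684.41/(1+49684.41) + 44*49684.41/(4100+49684.41) + 2.75e-4*49684.41 + 0.003 = 54.422

54.422 dB/km


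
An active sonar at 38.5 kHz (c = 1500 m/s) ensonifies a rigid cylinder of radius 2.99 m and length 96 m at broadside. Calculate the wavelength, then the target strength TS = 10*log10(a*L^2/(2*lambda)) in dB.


Step 1: lambda = c/f = 1500/38500 = 0.03896 m
Step 2: TS = 10*log10(a*L^2/(2*lambda)) = 10*log10(2.99*96^2/(2*0.03896)) = 55.49

55.49 dB


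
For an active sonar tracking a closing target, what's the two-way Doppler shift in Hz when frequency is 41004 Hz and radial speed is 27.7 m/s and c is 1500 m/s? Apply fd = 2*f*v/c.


fd = 2*f*v/c = 2 * 41004 * 27.7 / 1500 = 1514.41

1514.41 Hz


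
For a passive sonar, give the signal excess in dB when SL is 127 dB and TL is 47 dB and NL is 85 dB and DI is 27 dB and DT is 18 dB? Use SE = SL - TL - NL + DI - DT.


SE = SL - TL - NL + DI - DT = 127 - 47 - 85 + 27 - 18 = 4

4 dB


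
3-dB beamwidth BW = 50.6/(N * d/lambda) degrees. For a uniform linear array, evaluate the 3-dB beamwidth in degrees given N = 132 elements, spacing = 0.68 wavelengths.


BW = 50.6 / (132 * 0.68) = 50.6 / 89.76 = 0.56

0.56 deg


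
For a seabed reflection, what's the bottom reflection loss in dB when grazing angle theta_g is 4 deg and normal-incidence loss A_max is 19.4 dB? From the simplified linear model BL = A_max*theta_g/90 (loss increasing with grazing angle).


BL = A_max * theta_g / 90 = 19.4 * 4 / 90 = 0.86

0.86 dB


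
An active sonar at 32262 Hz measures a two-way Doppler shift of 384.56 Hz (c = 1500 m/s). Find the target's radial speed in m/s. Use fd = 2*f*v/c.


From fd = 2*f*v/c, v = c*fd/(2*f) = 1500 * 384.56 / (2*32262) = 8.94

8.94 m/s


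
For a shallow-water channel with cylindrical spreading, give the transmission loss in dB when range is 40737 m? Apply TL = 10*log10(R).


46.1 dB


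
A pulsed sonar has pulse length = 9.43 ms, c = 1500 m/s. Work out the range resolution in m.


dR = c*tau/2 = 1500 * 9.43e-3 / 2 = 7.0725

7.0725 m


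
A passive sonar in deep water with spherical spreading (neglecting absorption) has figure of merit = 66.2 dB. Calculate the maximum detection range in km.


2.04 km


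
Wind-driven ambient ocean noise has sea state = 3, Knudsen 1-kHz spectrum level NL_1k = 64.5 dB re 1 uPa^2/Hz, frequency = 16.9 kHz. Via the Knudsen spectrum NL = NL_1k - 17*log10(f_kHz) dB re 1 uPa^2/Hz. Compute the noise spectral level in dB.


NL = NL_1k - 17*log10(f_kHz) = 64.5 - 17*log10(16.9) = 64.5 - (20.87) = 43.63

43.63 dB


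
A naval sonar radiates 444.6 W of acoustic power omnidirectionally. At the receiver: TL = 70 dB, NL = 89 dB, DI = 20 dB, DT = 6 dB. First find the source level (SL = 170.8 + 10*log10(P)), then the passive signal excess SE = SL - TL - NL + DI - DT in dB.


Step 1: SL = 170.8 + 10*log10(444.6) = 197.28 dB
Step 2: SE = SL - TL - NL + DI - DT = 197.28 - 70 - 89 + 20 - 6 = 52.28

52.28 dB


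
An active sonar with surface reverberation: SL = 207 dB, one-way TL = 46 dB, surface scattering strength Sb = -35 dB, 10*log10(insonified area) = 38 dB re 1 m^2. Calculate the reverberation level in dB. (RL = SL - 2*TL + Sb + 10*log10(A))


118 dB


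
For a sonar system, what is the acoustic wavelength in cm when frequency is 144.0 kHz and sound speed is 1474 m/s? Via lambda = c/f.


lambda = c/f = 1474 / 144000 = 0.0102 m = 1.02 cm

1.02 cm


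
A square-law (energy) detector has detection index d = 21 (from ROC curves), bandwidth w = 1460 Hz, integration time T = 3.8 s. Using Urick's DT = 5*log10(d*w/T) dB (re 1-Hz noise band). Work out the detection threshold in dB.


DT = 5*log10(d*w/T) = 5*log10(21 * 1460 / 3.8) = 5*log10(8068.42) = 19.53

19.53 dB


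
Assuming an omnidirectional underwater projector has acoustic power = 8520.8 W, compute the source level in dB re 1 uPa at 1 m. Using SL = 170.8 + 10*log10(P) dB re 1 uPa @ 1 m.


SL = 170.8 + 10*log10(8520.8) = 170.8 + 39.3 = 210.1

210.1 dB


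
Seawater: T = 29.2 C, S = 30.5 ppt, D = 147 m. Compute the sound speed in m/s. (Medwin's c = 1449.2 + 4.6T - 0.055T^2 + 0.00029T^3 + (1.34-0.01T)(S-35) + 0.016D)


1541.48 m/s


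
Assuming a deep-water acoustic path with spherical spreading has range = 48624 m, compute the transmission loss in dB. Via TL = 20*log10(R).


TL = 20*log10(48624) = 93.74

93.74 dB


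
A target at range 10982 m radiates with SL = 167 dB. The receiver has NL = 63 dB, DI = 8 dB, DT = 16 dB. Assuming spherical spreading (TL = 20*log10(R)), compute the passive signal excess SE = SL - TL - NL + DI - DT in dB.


Step 1: TL = 20*log10(10982) = 80.81 dB
Step 2: SE = 167 - 80.81 - 63 + 8 - 16 = 15.19

15.19 dB


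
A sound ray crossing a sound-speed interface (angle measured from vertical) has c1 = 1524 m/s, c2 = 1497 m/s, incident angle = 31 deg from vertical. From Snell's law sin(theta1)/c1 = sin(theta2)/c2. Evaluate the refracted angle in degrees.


30.39 deg


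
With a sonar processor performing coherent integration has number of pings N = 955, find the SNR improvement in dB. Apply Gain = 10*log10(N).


Gain = 10*log10(955) = 29.8

29.8 dB


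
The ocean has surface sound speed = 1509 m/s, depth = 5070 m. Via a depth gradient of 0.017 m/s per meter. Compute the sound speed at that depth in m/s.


c = 1509 + 0.017 * 5070 = 1595.19

1595.19 m/s


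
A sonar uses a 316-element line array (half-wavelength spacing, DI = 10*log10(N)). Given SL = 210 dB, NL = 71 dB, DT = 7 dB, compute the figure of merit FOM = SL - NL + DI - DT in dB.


157.0 dB


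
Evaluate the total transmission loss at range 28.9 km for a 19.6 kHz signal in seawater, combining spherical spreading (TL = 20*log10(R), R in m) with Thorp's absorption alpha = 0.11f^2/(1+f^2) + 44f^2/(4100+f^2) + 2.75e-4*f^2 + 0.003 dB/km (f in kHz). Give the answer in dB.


204.47 dB


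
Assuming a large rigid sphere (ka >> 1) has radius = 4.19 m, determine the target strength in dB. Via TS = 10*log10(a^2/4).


6.42 dB


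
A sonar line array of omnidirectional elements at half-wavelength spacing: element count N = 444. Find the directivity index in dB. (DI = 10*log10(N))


26.47 dB


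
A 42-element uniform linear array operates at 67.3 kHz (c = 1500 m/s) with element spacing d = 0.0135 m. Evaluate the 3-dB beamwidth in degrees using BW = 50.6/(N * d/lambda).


Step 1: lambda = 1500/67300 = 0.02229 m
Step 2: d/lambda = 0.0135/0.02229 = 0.6057
Step 3: BW = 50.6/(N * d/lambda) = 50.6/(42 * 0.6057) = 1.99

1.99 deg


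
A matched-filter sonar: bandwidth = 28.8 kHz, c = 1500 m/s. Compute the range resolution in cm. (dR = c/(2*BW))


dR = c/(2*BW) = 1500 / (2 * 28.8e3) = 0.026 m = 2.6 cm

2.6 cm


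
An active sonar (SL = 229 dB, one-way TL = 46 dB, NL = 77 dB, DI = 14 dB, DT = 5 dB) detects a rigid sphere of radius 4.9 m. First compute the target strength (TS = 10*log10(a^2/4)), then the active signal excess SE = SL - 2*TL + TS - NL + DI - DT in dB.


Step 1: TS = 10*log10(4.9^2/4) = 7.78 dB
Step 2: SE = SL - 2*TL + TS - NL + DI - DT = 229 - 2*46 + (7.78) - 77 + 14 - 5 = 76.78

76.78 dB


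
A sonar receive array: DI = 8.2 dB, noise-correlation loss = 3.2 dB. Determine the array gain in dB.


5.0 dB


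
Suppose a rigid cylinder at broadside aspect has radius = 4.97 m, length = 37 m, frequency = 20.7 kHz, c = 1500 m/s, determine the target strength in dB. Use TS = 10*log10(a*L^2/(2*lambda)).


46.72 dB


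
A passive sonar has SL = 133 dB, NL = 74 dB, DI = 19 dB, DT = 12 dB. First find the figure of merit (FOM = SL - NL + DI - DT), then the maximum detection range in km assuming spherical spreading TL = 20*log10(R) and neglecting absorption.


Step 1: FOM = SL - NL + DI - DT = 133 - 74 + 19 - 12 = 66 dB
Step 2: at max range FOM = TL = 20*log10(R), so R = 10^(66/20) = 1995.26 m = 2.0 km

2.0 km


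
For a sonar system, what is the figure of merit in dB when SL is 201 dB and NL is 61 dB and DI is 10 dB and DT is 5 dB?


FOM = SL - NL + DI - DT = 201 - 61 + 10 - 5 = 145

145 dB


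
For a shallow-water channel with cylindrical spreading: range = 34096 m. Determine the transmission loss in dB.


TL = 10*log10(34096) = 45.33

45.33 dB


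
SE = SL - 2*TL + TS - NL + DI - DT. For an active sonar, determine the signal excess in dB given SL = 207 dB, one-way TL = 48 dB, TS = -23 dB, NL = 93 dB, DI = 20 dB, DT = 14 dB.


SE = SL - 2*TL + TS - NL + DI - DT = 207 - 2*48 + (-23) - 93 + 20 - 14 = 1

1 dB


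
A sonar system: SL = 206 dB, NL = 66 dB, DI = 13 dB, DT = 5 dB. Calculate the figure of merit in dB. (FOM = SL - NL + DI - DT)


FOM = SL - NL + DI - DT = 206 - 66 + 13 - 5 = 148

148 dB


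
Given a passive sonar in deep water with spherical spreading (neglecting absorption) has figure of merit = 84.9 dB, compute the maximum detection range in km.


At max range FOM = TL, so 20*log10(R) = 84.9
R = 10^(84.9/20) = 17579.24 m = 17.58 km

17.58 km


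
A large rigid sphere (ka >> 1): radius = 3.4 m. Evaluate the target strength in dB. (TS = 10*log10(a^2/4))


4.61 dB


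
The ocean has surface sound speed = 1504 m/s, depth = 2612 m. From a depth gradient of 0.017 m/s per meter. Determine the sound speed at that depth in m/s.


c = 1504 + 0.017 * 2612 = 1548.404

1548.404 m/s


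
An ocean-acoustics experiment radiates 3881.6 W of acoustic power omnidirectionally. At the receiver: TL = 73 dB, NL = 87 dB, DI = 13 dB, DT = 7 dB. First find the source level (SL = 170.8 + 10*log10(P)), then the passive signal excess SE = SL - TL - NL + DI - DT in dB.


Step 1: SL = 170.8 + 10*log10(3881.6) = 206.69 dB
Step 2: SE = SL - TL - NL + DI - DT = 206.69 - 73 - 87 + 13 - 7 = 52.69

52.69 dB


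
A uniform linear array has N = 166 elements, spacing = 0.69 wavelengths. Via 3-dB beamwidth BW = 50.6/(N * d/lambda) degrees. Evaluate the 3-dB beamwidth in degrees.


0.44 deg


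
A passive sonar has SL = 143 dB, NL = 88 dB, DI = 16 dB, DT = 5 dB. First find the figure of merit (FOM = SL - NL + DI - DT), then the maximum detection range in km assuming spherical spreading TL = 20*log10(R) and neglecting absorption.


Step 1: FOM = SL - NL + DI - DT = 143 - 88 + 16 - 5 = 66 dB
Step 2: at max range FOM = TL = 20*log10(R), so R = 10^(66/20) = 1995.26 m = 2.0 km

2.0 km


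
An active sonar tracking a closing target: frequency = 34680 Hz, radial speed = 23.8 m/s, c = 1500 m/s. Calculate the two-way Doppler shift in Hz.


fd = 2*f*v/c = 2 * 34680 * 23.8 / 1500 = 1100.51

1100.51 Hz


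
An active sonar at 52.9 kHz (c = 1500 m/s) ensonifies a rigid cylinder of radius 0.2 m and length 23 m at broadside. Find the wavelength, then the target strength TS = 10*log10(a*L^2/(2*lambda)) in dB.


Step 1: lambda = c/f = 1500/52900 = 0.02836 m
Step 2: TS = 10*log10(a*L^2/(2*lambda)) = 10*log10(0.2*23^2/(2*0.02836)) = 32.71

32.71 dB


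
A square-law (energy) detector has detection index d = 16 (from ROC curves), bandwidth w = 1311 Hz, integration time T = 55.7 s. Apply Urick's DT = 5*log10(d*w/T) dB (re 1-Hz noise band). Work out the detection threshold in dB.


DT = 5*log10(d*w/T) = 5*log10(16 * 1311 / 55.7) = 5*log10(376.59) = 12.88

12.88 dB


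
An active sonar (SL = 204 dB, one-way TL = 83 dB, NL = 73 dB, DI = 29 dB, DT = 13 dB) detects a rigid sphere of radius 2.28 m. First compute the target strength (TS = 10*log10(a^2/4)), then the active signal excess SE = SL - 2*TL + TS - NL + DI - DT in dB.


Step 1: TS = 10*log10(2.28^2/4) = 1.14 dB
Step 2: SE = SL - 2*TL + TS - NL + DI - DT = 204 - 2*83 + (1.14) - 73 + 29 - 13 = -17.86

-17.86 dB


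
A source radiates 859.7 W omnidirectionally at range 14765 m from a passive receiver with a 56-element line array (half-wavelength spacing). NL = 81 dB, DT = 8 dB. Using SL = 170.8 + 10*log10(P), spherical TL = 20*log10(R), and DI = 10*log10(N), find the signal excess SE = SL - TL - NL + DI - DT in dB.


Step 1: SL = 170.8 + 10*log10(859.7) = 200.14 dB
Step 2: TL = 20*log10(14765) = 83.38 dB
Step 3: DI = 10*log10(56) = 17.48 dB
Step 4: SE = SL - TL - NL + DI - DT = 200.14 - 83.38 - 81 + 17.48 - 8 = 45.24

45.24 dB


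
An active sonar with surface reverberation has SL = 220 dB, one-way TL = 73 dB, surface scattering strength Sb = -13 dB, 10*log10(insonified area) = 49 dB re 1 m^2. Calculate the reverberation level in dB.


RL = SL - 2*TL + Sb + 10*log10(A) = 220 - 2*73 + (-13) + 49 = 110

110 dB


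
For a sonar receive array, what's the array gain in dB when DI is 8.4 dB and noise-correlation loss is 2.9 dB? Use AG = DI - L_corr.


AG = DI - L_corr = 8.4 - 2.9 = 5.5

5.5 dB


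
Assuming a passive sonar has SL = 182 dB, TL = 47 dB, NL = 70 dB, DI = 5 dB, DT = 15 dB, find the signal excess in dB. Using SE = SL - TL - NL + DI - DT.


SE = SL - TL - NL + DI - DT = 182 - 47 - 70 + 5 - 15 = 55

55 dB


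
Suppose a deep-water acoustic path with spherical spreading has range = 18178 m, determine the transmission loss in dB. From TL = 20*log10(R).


85.19 dB


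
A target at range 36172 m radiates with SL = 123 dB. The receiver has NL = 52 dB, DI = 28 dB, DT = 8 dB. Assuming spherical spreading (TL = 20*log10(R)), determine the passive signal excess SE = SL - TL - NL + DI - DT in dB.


Step 1: TL = 20*log10(36172) = 91.17 dB
Step 2: SE = 123 - 91.17 - 52 + 28 - 8 = -0.17

-0.17 dB


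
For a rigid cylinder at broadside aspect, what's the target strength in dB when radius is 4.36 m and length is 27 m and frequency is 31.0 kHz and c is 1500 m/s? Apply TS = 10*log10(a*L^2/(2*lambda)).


lambda = 1500/31000 = 0.04839 m
TS = 10*log10(4.36*27^2/(2*0.04839)) = 45.16

45.16 dB


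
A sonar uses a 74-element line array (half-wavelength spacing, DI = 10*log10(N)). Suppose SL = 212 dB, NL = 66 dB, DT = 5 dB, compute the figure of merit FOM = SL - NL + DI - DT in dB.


159.69 dB


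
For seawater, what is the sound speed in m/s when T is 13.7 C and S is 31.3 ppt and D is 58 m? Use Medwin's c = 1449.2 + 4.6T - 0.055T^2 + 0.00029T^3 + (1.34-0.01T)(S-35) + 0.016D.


c = 1449.2 + 4.6*13.7 - 0.055*13.7^2 + 0.00029*13.7^3 + (1.34 - 0.01*13.7)*(31.3 - 35) + 0.016*58 = 1499.12

1499.12 m/s


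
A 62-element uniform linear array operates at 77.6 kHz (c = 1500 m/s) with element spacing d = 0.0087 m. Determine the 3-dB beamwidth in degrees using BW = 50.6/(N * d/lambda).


Step 1: lambda = 1500/77600 = 0.01933 m
Step 2: d/lambda = 0.0087/0.01933 = 0.4501
Step 3: BW = 50.6/(N * d/lambda) = 50.6/(62 * 0.4501) = 1.81

1.81 deg


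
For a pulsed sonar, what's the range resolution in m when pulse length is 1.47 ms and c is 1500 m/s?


dR = c*tau/2 = 1500 * 1.47e-3 / 2 = 1.1025

1.1025 m


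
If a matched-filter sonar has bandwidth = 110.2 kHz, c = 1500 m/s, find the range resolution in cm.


0.68 cm


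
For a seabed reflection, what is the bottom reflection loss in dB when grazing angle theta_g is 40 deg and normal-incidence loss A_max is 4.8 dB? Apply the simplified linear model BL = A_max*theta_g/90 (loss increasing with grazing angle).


BL = A_max * theta_g / 90 = 4.8 * 40 / 90 = 2.13

2.13 dB


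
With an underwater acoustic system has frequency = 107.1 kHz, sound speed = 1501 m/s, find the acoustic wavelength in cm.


lambda = c/f = 1501 / 107100 = 0.014 m = 1.4 cm

1.4 cm


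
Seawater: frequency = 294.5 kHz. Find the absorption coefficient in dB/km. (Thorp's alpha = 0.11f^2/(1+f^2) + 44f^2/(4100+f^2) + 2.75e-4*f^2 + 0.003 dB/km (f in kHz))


f^2 = 86730.25
alpha = 0.11*86730.25/(1+86730.25) + 44*86730.25/(4100+86730.25) + 2.75e-4*86730.25 + 0.003 = 65.978

65.978 dB/km


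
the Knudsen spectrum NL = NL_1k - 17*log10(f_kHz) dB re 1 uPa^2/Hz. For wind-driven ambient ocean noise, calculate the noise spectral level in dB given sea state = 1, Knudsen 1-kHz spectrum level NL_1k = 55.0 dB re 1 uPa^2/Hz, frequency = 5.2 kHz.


NL = NL_1k - 17*log10(f_kHz) = 55.0 - 17*log10(5.2) = 55.0 - (12.17) = 42.83

42.83 dB


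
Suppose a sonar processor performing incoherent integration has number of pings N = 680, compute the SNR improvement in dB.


14.16 dB


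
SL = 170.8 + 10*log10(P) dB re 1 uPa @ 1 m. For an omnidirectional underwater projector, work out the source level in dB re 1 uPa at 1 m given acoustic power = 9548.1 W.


210.6 dB


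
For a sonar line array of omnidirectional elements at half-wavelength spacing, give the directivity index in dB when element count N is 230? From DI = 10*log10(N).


DI = 10*log10(230) = 23.62

23.62 dB


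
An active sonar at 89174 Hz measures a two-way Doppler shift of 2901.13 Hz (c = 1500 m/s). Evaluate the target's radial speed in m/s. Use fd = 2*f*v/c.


24.4 m/s


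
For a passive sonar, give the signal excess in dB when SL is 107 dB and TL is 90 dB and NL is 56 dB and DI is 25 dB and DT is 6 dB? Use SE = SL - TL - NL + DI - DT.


SE = SL - TL - NL + DI - DT = 107 - 90 - 56 + 25 - 6 = -20

-20 dB


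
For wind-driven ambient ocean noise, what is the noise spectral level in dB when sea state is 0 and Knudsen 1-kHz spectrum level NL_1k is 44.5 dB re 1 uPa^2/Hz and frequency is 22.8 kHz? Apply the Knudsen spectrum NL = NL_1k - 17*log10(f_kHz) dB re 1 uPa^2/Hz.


NL = NL_1k - 17*log10(f_kHz) = 44.5 - 17*log10(22.8) = 44.5 - (23.08) = 21.42

21.42 dB


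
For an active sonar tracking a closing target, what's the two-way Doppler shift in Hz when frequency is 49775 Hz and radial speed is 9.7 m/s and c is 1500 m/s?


fd = 2*f*v/c = 2 * 49775 * 9.7 / 1500 = 643.76

643.76 Hz


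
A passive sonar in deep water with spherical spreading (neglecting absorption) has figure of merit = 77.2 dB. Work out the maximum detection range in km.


At max range FOM = TL, so 20*log10(R) = 77.2
R = 10^(77.2/20) = 7244.36 m = 7.24 km

7.24 km


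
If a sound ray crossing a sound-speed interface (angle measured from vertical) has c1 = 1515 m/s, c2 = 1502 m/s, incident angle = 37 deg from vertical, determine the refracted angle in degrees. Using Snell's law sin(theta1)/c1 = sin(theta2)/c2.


sin(theta2) = (c2/c1)*sin(theta1) = (1502/1515)*sin(37 deg) = 0.59665
theta2 = arcsin(0.59665) = 36.63

36.63 deg


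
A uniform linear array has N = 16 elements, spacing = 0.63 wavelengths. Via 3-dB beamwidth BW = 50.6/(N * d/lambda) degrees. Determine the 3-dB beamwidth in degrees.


BW = 50.6 / (16 * 0.63) = 50.6 / 10.08 = 5.02

5.02 deg


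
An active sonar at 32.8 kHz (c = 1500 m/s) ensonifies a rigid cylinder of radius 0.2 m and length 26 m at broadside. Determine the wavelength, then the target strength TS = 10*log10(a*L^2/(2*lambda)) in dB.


Step 1: lambda = c/f = 1500/32800 = 0.04573 m
Step 2: TS = 10*log10(a*L^2/(2*lambda)) = 10*log10(0.2*26^2/(2*0.04573)) = 31.7

31.7 dB


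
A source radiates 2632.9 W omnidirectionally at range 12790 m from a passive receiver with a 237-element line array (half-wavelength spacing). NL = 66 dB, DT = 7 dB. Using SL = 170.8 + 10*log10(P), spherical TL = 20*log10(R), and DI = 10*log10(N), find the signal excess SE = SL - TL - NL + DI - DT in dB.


Step 1: SL = 170.8 + 10*log10(2632.9) = 205.0 dB
Step 2: TL = 20*log10(12790) = 82.14 dB
Step 3: DI = 10*log10(237) = 23.75 dB
Step 4: SE = SL - TL - NL + DI - DT = 205.0 - 82.14 - 66 + 23.75 - 7 = 73.61

73.61 dB
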